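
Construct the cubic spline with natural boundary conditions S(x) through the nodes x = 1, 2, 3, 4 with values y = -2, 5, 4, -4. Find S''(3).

With M_i denoting the second derivative at x_i, h_i = 1, 1, 1, and Δ_i = (y_(i+1) − y_i)/h_i = 7, -1, -8:
  1·M_0 + 4·M_1 + 1·M_2 = 6(Δ_1 - Δ_0) = -48
  1·M_1 + 4·M_2 + 1·M_3 = 6(Δ_2 - Δ_1) = -42
Natural end conditions: M_0 = M_3 = 0.
Hence M_0 = 0, M_1 = -10, M_2 = -8, M_3 = 0.

-8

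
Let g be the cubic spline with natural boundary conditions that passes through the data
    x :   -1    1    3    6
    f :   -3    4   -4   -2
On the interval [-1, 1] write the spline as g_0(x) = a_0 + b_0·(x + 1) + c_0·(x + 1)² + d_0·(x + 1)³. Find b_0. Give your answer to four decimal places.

5.7193

Put σ_i = g'' at the i-th knot. Here h = (2, 2, 3) and Δ = (7/2, -4, 2/3), so the interior equations h_(i-1)·σ_(i-1) + 2(h_(i-1)+h_i)·σ_i + h_i·σ_(i+1) = 6(Δ_i − Δ_(i-1)) read
  2·σ_0 + 8·σ_1 + 2·σ_2 = 6(Δ_1 - Δ_0) = -45
  2·σ_1 + 10·σ_2 + 3·σ_3 = 6(Δ_2 - Δ_1) = 28
Natural end conditions: σ_0 = σ_3 = 0.
Forward elimination and back-substitution give σ_0 = 0, σ_1 = -253/38, σ_2 = 157/38, σ_3 = 0.
On [-1, 1], with g_0(x) = a_0 + b_0·(x + 1) + c_0·(x + 1)² + d_0·(x + 1)³: c_0 = σ_0/2 = 0, d_0 = (σ_1 - σ_0)/(6h_0) = -253/456, b_0 = Δ_0 - h_0(2σ_0 + σ_1)/6 = 326/57.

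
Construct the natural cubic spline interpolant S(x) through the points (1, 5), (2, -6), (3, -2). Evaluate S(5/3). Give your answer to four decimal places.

-3.7222

Put M_i = S'' at the i-th knot. Here h = (1, 1) and Δ = (-11, 4), so the interior equations h_(i-1)·M_(i-1) + 2(h_(i-1)+h_i)·M_i + h_i·M_(i+1) = 6(Δ_i − Δ_(i-1)) read
  1·M_0 + 4·M_1 + 1·M_2 = 6(Δ_1 - Δ_0) = 90
Natural end conditions: M_0 = M_2 = 0.
Solving the tridiagonal system: M_0 = 0, M_1 = 45/2, M_2 = 0.
On [1, 2], S(x) = 5 - 59/4·(x - 1) + 0·(x - 1)² + 15/4·(x - 1)³.
With (x - 1) = 2/3: S(5/3) = -67/18.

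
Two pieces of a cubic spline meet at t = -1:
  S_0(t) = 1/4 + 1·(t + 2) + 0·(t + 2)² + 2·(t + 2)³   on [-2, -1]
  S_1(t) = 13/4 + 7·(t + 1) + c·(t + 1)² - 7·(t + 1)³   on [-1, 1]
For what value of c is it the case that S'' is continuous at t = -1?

S_0''(t) = 0 + 12·(t + 2), so S_0''(-1) = 12. On the right, S_1''(-1) = 2c, so c = 6.

6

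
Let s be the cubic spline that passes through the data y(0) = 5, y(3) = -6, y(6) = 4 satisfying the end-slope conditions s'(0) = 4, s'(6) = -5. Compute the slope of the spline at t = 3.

0

Write M_i for s''(x_i). With h_i = 3, 3 and divided differences Δ_i = -11/3, 10/3, the continuity of s' gives the tridiagonal system
  3·M_0 + 12·M_1 + 3·M_2 = 6(Δ_1 - Δ_0) = 42
Clamped end conditions give two more equations: 2h_0·M_0 + h_0·M_1 = 6(Δ_0 - s'(0)) = -46 and h_1·M_1 + 2h_1·M_2 = 6(s'(6) - Δ_1) = -50.
Solving the tridiagonal system: M_0 = -38/3, M_1 = 10, M_2 = -40/3.
On [3, 6], s'(t) = b_1 + 2c_1·(t - 3) + 3d_1·(t - 3)² with b_1 = Δ_1 - h_1(2M_1 + M_2)/6 = 0, c_1 = M_1/2 = 5, d_1 = (M_2 - M_1)/(6h_1) = -35/27. So s'(3) = 0.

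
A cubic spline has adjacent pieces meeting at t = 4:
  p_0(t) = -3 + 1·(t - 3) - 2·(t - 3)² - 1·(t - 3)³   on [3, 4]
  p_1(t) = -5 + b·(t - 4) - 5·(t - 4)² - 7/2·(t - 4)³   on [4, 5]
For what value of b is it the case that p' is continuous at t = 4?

-6

p_0'(t) = 1 - 4·(t - 3) - 3·(t - 3)², so p_0'(4) = -6. On the right, p_1'(4) = b, so b = -6.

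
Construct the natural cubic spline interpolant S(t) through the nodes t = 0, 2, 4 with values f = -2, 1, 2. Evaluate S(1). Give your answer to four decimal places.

Put σ_i = S'' at the i-th knot. Here h = (2, 2) and Δ = (3/2, 1/2), so the interior equations h_(i-1)·σ_(i-1) + 2(h_(i-1)+h_i)·σ_i + h_i·σ_(i+1) = 6(Δ_i − Δ_(i-1)) read
  2·σ_0 + 8·σ_1 + 2·σ_2 = 6(Δ_1 - Δ_0) = -6
Natural end conditions: σ_0 = σ_2 = 0.
Hence σ_0 = 0, σ_1 = -3/4, σ_2 = 0.
On [0, 2], S(t) = -2 + 7/4·t + 0·t² - 1/16·t³.
With t = 1: S(1) = -5/16.

-0.3125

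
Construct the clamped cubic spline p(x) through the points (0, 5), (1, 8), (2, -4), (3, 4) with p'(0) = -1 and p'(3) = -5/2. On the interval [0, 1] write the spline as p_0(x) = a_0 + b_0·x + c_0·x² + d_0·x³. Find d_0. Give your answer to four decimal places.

Let m_i = p''(x_i). Step sizes h_i = 1, 1, 1; slopes of the chords Δ_i = (y_(i+1) - y_i)/h_i = 3, -12, 8.
  1·m_0 + 4·m_1 + 1·m_2 = 6(Δ_1 - Δ_0) = -90
  1·m_1 + 4·m_2 + 1·m_3 = 6(Δ_2 - Δ_1) = 120
Clamped end conditions give two more equations: 2h_0·m_0 + h_0·m_1 = 6(Δ_0 - p'(0)) = 24 and h_2·m_2 + 2h_2·m_3 = 6(p'(3) - Δ_2) = -63.
Forward elimination and back-substitution give m_0 = 173/5, m_1 = -226/5, m_2 = 281/5, m_3 = -298/5.
On [0, 1], with p_0(x) = a_0 + b_0·x + c_0·x² + d_0·x³: c_0 = m_0/2 = 173/10, d_0 = (m_1 - m_0)/(6h_0) = -133/10, b_0 = Δ_0 - h_0(2m_0 + m_1)/6 = -1.

-13.3000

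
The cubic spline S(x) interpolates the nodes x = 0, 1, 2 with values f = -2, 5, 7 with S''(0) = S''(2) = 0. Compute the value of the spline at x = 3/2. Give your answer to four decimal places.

6.4688

Put σ_i = S'' at the i-th knot. Here h = (1, 1) and Δ = (7, 2), so the interior equations h_(i-1)·σ_(i-1) + 2(h_(i-1)+h_i)·σ_i + h_i·σ_(i+1) = 6(Δ_i − Δ_(i-1)) read
  1·σ_0 + 4·σ_1 + 1·σ_2 = 6(Δ_1 - Δ_0) = -30
Natural end conditions: σ_0 = σ_2 = 0.
Hence σ_0 = 0, σ_1 = -15/2, σ_2 = 0.
On [1, 2], S(x) = 5 + 9/2·(x - 1) - 15/4·(x - 1)² + 5/4·(x - 1)³.
With (x - 1) = 1/2: S(3/2) = 207/32.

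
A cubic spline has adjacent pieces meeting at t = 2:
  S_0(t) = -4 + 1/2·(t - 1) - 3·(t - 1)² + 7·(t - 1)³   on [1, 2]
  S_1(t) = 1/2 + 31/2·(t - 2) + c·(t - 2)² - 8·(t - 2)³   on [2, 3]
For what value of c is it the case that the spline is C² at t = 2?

S_0''(t) = -6 + 42·(t - 1), so S_0''(2) = 36. On the right, S_1''(2) = 2c, so c = 18.

18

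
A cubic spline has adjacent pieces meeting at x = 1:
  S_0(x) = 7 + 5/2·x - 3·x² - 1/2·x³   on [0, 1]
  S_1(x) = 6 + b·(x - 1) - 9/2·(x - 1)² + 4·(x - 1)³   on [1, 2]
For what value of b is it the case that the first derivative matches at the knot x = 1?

S_0'(x) = 5/2 - 6·x - 3/2·x², so S_0'(1) = -5. On the right, S_1'(1) = b, so b = -5.

-5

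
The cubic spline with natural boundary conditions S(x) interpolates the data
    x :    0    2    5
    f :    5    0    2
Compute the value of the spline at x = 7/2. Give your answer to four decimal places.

-0.0688

With m_i denoting the second derivative at x_i, h_i = 2, 3, and Δ_i = (y_(i+1) − y_i)/h_i = -5/2, 2/3:
  2·m_0 + 10·m_1 + 3·m_2 = 6(Δ_1 - Δ_0) = 19
Natural end conditions: m_0 = m_2 = 0.
Solving: m_0 = 0, m_1 = 19/10, m_2 = 0.
On [2, 5], S(x) = 0 - 37/30·(x - 2) + 19/20·(x - 2)² - 19/180·(x - 2)³.
With (x - 2) = 3/2: S(7/2) = -11/160.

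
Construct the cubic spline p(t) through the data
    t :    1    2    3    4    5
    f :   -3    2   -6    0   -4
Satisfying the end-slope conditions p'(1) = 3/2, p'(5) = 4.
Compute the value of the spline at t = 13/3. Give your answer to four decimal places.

With M_i denoting the second derivative at x_i, h_i = 1, 1, 1, 1, and Δ_i = (y_(i+1) − y_i)/h_i = 5, -8, 6, -4:
  1·M_0 + 4·M_1 + 1·M_2 = 6(Δ_1 - Δ_0) = -78
  1·M_1 + 4·M_2 + 1·M_3 = 6(Δ_2 - Δ_1) = 84
  1·M_2 + 4·M_3 + 1·M_4 = 6(Δ_3 - Δ_2) = -60
Clamped end conditions give two more equations: 2h_0·M_0 + h_0·M_1 = 6(Δ_0 - p'(1)) = 21 and h_3·M_3 + 2h_3·M_4 = 6(p'(5) - Δ_3) = 48.
Solving the tridiagonal system: M_0 = 1607/56, M_1 = -1019/28, M_2 = 311/8, M_3 = -983/28, M_4 = 2327/56.
On [4, 5], p(t) = 0 + 87/112·(t - 4) - 983/56·(t - 4)² + 1431/112·(t - 4)³.
With (t - 4) = 1/3: p(13/3) = -307/252.

-1.2183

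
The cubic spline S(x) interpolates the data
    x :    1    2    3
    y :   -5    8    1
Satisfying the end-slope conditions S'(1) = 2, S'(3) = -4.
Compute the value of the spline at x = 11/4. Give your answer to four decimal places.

2.8906

Put M_i = S'' at the i-th knot. Here h = (1, 1) and Δ = (13, -7), so the interior equations h_(i-1)·M_(i-1) + 2(h_(i-1)+h_i)·M_i + h_i·M_(i+1) = 6(Δ_i − Δ_(i-1)) read
  1·M_0 + 4·M_1 + 1·M_2 = 6(Δ_1 - Δ_0) = -120
Clamped end conditions give two more equations: 2h_0·M_0 + h_0·M_1 = 6(Δ_0 - S'(1)) = 66 and h_1·M_1 + 2h_1·M_2 = 6(S'(3) - Δ_1) = 18.
Solving: M_0 = 60, M_1 = -54, M_2 = 36.
On [2, 3], S(x) = 8 + 5·(x - 2) - 27·(x - 2)² + 15·(x - 2)³.
With (x - 2) = 3/4: S(11/4) = 185/64.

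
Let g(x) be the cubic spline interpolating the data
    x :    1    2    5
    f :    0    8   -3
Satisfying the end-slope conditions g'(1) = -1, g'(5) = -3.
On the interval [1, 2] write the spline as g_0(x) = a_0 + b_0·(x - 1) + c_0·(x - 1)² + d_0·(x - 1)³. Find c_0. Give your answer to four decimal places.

Let M_i = g''(x_i). Step sizes h_i = 1, 3; slopes of the chords Δ_i = (y_(i+1) - y_i)/h_i = 8, -11/3.
  1·M_0 + 8·M_1 + 3·M_2 = 6(Δ_1 - Δ_0) = -70
Clamped end conditions give two more equations: 2h_0·M_0 + h_0·M_1 = 6(Δ_0 - g'(1)) = 54 and h_1·M_1 + 2h_1·M_2 = 6(g'(5) - Δ_1) = 4.
Solving the tridiagonal system: M_0 = 141/4, M_1 = -33/2, M_2 = 107/12.
On [1, 2], with g_0(x) = a_0 + b_0·(x - 1) + c_0·(x - 1)² + d_0·(x - 1)³: c_0 = M_0/2 = 141/8, d_0 = (M_1 - M_0)/(6h_0) = -69/8, b_0 = Δ_0 - h_0(2M_0 + M_1)/6 = -1.

17.6250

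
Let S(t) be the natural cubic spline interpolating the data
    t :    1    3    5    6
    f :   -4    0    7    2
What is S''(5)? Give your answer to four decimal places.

With σ_i denoting the second derivative at x_i, h_i = 2, 2, 1, and Δ_i = (y_(i+1) − y_i)/h_i = 2, 7/2, -5:
  2·σ_0 + 8·σ_1 + 2·σ_2 = 6(Δ_1 - Δ_0) = 9
  2·σ_1 + 6·σ_2 + 1·σ_3 = 6(Δ_2 - Δ_1) = -51
Natural end conditions: σ_0 = σ_3 = 0.
Forward elimination and back-substitution give σ_0 = 0, σ_1 = 39/11, σ_2 = -213/22, σ_3 = 0.

-9.6818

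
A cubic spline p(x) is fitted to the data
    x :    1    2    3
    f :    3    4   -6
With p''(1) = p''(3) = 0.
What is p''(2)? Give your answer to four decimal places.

Write M_i for p''(x_i). With h_i = 1, 1 and divided differences Δ_i = 1, -10, the continuity of p' gives the tridiagonal system
  1·M_0 + 4·M_1 + 1·M_2 = 6(Δ_1 - Δ_0) = -66
Natural end conditions: M_0 = M_2 = 0.
Solving: M_0 = 0, M_1 = -33/2, M_2 = 0.

-16.5000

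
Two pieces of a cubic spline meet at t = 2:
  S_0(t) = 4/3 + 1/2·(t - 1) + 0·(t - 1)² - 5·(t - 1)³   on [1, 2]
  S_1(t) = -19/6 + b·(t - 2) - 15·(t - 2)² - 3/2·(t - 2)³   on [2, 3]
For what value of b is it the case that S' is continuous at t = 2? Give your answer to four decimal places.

S_0'(t) = 1/2 + 0·(t - 1) - 15·(t - 1)², so S_0'(2) = -29/2. On the right, S_1'(2) = b, so b = -29/2.

-14.5000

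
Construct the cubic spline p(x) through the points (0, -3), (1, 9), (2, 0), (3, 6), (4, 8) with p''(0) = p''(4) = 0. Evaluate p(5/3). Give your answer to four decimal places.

With m_i denoting the second derivative at x_i, h_i = 1, 1, 1, 1, and Δ_i = (y_(i+1) − y_i)/h_i = 12, -9, 6, 2:
  1·m_0 + 4·m_1 + 1·m_2 = 6(Δ_1 - Δ_0) = -126
  1·m_1 + 4·m_2 + 1·m_3 = 6(Δ_2 - Δ_1) = 90
  1·m_2 + 4·m_3 + 1·m_4 = 6(Δ_3 - Δ_2) = -24
Natural end conditions: m_0 = m_4 = 0.
Hence m_0 = 0, m_1 = -1137/28, m_2 = 255/7, m_3 = -423/28, m_4 = 0.
On [1, 2], p(x) = 9 - 43/28·(x - 1) - 1137/56·(x - 1)² + 719/56·(x - 1)³.
With (x - 1) = 2/3: p(5/3) = 521/189.

2.7566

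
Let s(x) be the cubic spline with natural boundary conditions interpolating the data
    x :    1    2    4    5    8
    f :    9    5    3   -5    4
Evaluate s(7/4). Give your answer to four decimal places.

Write M_i for s''(x_i). With h_i = 1, 2, 1, 3 and divided differences Δ_i = -4, -1, -8, 3, the continuity of s' gives the tridiagonal system
  1·M_0 + 6·M_1 + 2·M_2 = 6(Δ_1 - Δ_0) = 18
  2·M_1 + 6·M_2 + 1·M_3 = 6(Δ_2 - Δ_1) = -42
  1·M_2 + 8·M_3 + 3·M_4 = 6(Δ_3 - Δ_2) = 66
Natural end conditions: M_0 = M_4 = 0.
Solving: M_0 = 0, M_1 = 33/5, M_2 = -54/5, M_3 = 48/5, M_4 = 0.
On [1, 2], s(x) = 9 - 51/10·(x - 1) + 0·(x - 1)² + 11/10·(x - 1)³.
With (x - 1) = 3/4: s(7/4) = 3609/640.

5.6391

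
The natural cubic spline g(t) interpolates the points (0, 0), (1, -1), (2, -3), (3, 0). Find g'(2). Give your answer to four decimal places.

0.2000

Put M_i = g'' at the i-th knot. Here h = (1, 1, 1) and Δ = (-1, -2, 3), so the interior equations h_(i-1)·M_(i-1) + 2(h_(i-1)+h_i)·M_i + h_i·M_(i+1) = 6(Δ_i − Δ_(i-1)) read
  1·M_0 + 4·M_1 + 1·M_2 = 6(Δ_1 - Δ_0) = -6
  1·M_1 + 4·M_2 + 1·M_3 = 6(Δ_2 - Δ_1) = 30
Natural end conditions: M_0 = M_3 = 0.
Hence M_0 = 0, M_1 = -18/5, M_2 = 42/5, M_3 = 0.
On [2, 3], g'(t) = b_2 + 2c_2·(t - 2) + 3d_2·(t - 2)² with b_2 = Δ_2 - h_2(2M_2 + M_3)/6 = 1/5, c_2 = M_2/2 = 21/5, d_2 = (M_3 - M_2)/(6h_2) = -7/5. So g'(2) = 1/5.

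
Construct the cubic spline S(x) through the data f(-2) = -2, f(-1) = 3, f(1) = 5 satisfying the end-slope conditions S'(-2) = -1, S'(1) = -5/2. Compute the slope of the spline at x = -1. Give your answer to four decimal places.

6.2500

Put M_i = S'' at the i-th knot. Here h = (1, 2) and Δ = (5, 1), so the interior equations h_(i-1)·M_(i-1) + 2(h_(i-1)+h_i)·M_i + h_i·M_(i+1) = 6(Δ_i − Δ_(i-1)) read
  1·M_0 + 6·M_1 + 2·M_2 = 6(Δ_1 - Δ_0) = -24
Clamped end conditions give two more equations: 2h_0·M_0 + h_0·M_1 = 6(Δ_0 - S'(-2)) = 36 and h_1·M_1 + 2h_1·M_2 = 6(S'(1) - Δ_1) = -21.
Solving the tridiagonal system: M_0 = 43/2, M_1 = -7, M_2 = -7/4.
On [-1, 1], S'(x) = b_1 + 2c_1·(x + 1) + 3d_1·(x + 1)² with b_1 = Δ_1 - h_1(2M_1 + M_2)/6 = 25/4, c_1 = M_1/2 = -7/2, d_1 = (M_2 - M_1)/(6h_1) = 7/16. So S'(-1) = 25/4.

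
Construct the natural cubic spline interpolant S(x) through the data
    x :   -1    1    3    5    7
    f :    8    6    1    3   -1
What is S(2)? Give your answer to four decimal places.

With M_i denoting the second derivative at x_i, h_i = 2, 2, 2, 2, and Δ_i = (y_(i+1) − y_i)/h_i = -1, -5/2, 1, -2:
  2·M_0 + 8·M_1 + 2·M_2 = 6(Δ_1 - Δ_0) = -9
  2·M_1 + 8·M_2 + 2·M_3 = 6(Δ_2 - Δ_1) = 21
  2·M_2 + 8·M_3 + 2·M_4 = 6(Δ_3 - Δ_2) = -18
Natural end conditions: M_0 = M_4 = 0.
Solving: M_0 = 0, M_1 = -237/112, M_2 = 111/28, M_3 = -363/112, M_4 = 0.
On [1, 3], S(x) = 6 - 135/56·(x - 1) - 237/224·(x - 1)² + 227/448·(x - 1)³.
With (x - 1) = 1: S(2) = 1361/448.

3.0379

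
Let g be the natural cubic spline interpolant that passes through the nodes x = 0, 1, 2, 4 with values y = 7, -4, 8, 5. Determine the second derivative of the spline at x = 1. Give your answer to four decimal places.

39.5217

Write M_i for g''(x_i). With h_i = 1, 1, 2 and divided differences Δ_i = -11, 12, -3/2, the continuity of g' gives the tridiagonal system
  1·M_0 + 4·M_1 + 1·M_2 = 6(Δ_1 - Δ_0) = 138
  1·M_1 + 6·M_2 + 2·M_3 = 6(Δ_2 - Δ_1) = -81
Natural end conditions: M_0 = M_3 = 0.
Solving: M_0 = 0, M_1 = 909/23, M_2 = -462/23, M_3 = 0.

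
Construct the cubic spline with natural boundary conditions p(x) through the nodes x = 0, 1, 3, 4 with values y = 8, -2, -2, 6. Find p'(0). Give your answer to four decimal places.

-11.3750

Write σ_i for p''(x_i). With h_i = 1, 2, 1 and divided differences Δ_i = -10, 0, 8, the continuity of p' gives the tridiagonal system
  1·σ_0 + 6·σ_1 + 2·σ_2 = 6(Δ_1 - Δ_0) = 60
  2·σ_1 + 6·σ_2 + 1·σ_3 = 6(Δ_2 - Δ_1) = 48
Natural end conditions: σ_0 = σ_3 = 0.
Forward elimination and back-substitution give σ_0 = 0, σ_1 = 33/4, σ_2 = 21/4, σ_3 = 0.
On [0, 1], p'(x) = b_0 + 2c_0·x + 3d_0·x² with b_0 = Δ_0 - h_0(2σ_0 + σ_1)/6 = -91/8, c_0 = σ_0/2 = 0, d_0 = (σ_1 - σ_0)/(6h_0) = 11/8. So p'(0) = -91/8.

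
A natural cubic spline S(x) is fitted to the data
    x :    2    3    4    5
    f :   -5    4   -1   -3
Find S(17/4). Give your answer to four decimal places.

-2.0688

Put σ_i = S'' at the i-th knot. Here h = (1, 1, 1) and Δ = (9, -5, -2), so the interior equations h_(i-1)·σ_(i-1) + 2(h_(i-1)+h_i)·σ_i + h_i·σ_(i+1) = 6(Δ_i − Δ_(i-1)) read
  1·σ_0 + 4·σ_1 + 1·σ_2 = 6(Δ_1 - Δ_0) = -84
  1·σ_1 + 4·σ_2 + 1·σ_3 = 6(Δ_2 - Δ_1) = 18
Natural end conditions: σ_0 = σ_3 = 0.
Solving the tridiagonal system: σ_0 = 0, σ_1 = -118/5, σ_2 = 52/5, σ_3 = 0.
On [4, 5], S(x) = -1 - 82/15·(x - 4) + 26/5·(x - 4)² - 26/15·(x - 4)³.
With (x - 4) = 1/4: S(17/4) = -331/160.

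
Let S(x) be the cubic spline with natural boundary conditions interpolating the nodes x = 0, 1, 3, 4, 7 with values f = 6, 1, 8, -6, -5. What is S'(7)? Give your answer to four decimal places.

7.3013

With σ_i denoting the second derivative at x_i, h_i = 1, 2, 1, 3, and Δ_i = (y_(i+1) − y_i)/h_i = -5, 7/2, -14, 1/3:
  1·σ_0 + 6·σ_1 + 2·σ_2 = 6(Δ_1 - Δ_0) = 51
  2·σ_1 + 6·σ_2 + 1·σ_3 = 6(Δ_2 - Δ_1) = -105
  1·σ_2 + 8·σ_3 + 3·σ_4 = 6(Δ_3 - Δ_2) = 86
Natural end conditions: σ_0 = σ_4 = 0.
Forward elimination and back-substitution give σ_0 = 0, σ_1 = 4249/250, σ_2 = -3186/125, σ_3 = 1742/125, σ_4 = 0.
On [4, 7], S'(x) = b_3 + 2c_3·(x - 4) + 3d_3·(x - 4)² with b_3 = Δ_3 - h_3(2σ_3 + σ_4)/6 = -5101/375, c_3 = σ_3/2 = 871/125, d_3 = (σ_4 - σ_3)/(6h_3) = -871/1125. So S'(7) = 2738/375.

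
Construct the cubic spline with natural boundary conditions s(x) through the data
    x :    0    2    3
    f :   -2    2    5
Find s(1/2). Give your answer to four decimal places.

Put M_i = s'' at the i-th knot. Here h = (2, 1) and Δ = (2, 3), so the interior equations h_(i-1)·M_(i-1) + 2(h_(i-1)+h_i)·M_i + h_i·M_(i+1) = 6(Δ_i − Δ_(i-1)) read
  2·M_0 + 6·M_1 + 1·M_2 = 6(Δ_1 - Δ_0) = 6
Natural end conditions: M_0 = M_2 = 0.
Hence M_0 = 0, M_1 = 1, M_2 = 0.
On [0, 2], s(x) = -2 + 5/3·x + 0·x² + 1/12·x³.
With x = 1/2: s(1/2) = -37/32.

-1.1563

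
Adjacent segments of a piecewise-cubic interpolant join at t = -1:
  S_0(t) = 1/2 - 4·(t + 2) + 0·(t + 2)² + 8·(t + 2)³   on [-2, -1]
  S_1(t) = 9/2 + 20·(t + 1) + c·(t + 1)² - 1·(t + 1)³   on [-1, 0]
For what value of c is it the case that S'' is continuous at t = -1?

S_0''(t) = 0 + 48·(t + 2), so S_0''(-1) = 48. On the right, S_1''(-1) = 2c, so c = 24.

24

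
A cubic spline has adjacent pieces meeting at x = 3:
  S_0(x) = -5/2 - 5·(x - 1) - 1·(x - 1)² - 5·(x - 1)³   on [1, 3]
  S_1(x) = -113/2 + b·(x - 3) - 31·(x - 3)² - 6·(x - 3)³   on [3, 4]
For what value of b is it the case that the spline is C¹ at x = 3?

-69

S_0'(x) = -5 - 2·(x - 1) - 15·(x - 1)², so S_0'(3) = -69. On the right, S_1'(3) = b, so b = -69.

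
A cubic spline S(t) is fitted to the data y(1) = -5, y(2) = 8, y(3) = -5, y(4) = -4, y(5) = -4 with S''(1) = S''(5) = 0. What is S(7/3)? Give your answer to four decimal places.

Write M_i for S''(x_i). With h_i = 1, 1, 1, 1 and divided differences Δ_i = 13, -13, 1, 0, the continuity of S' gives the tridiagonal system
  1·M_0 + 4·M_1 + 1·M_2 = 6(Δ_1 - Δ_0) = -156
  1·M_1 + 4·M_2 + 1·M_3 = 6(Δ_2 - Δ_1) = 84
  1·M_2 + 4·M_3 + 1·M_4 = 6(Δ_3 - Δ_2) = -6
Natural end conditions: M_0 = M_4 = 0.
Forward elimination and back-substitution give M_0 = 0, M_1 = -1341/28, M_2 = 249/7, M_3 = -291/28, M_4 = 0.
On [2, 3], S(t) = 8 - 83/28·(t - 2) - 1341/56·(t - 2)² + 779/56·(t - 2)³.
With (t - 2) = 1/3: S(7/3) = 3679/756.

4.8664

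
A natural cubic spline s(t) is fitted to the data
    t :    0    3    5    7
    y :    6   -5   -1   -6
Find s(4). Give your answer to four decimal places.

-2.9605

With M_i denoting the second derivative at x_i, h_i = 3, 2, 2, and Δ_i = (y_(i+1) − y_i)/h_i = -11/3, 2, -5/2:
  3·M_0 + 10·M_1 + 2·M_2 = 6(Δ_1 - Δ_0) = 34
  2·M_1 + 8·M_2 + 2·M_3 = 6(Δ_2 - Δ_1) = -27
Natural end conditions: M_0 = M_3 = 0.
Forward elimination and back-substitution give M_0 = 0, M_1 = 163/38, M_2 = -169/38, M_3 = 0.
On [3, 5], s(t) = -5 + 71/114·(t - 3) + 163/76·(t - 3)² - 83/114·(t - 3)³.
With (t - 3) = 1: s(4) = -225/76.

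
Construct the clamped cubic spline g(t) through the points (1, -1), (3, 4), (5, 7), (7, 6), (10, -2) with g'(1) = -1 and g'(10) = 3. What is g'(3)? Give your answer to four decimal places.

3.0761

Let m_i = g''(x_i). Step sizes h_i = 2, 2, 2, 3; slopes of the chords Δ_i = (y_(i+1) - y_i)/h_i = 5/2, 3/2, -1/2, -8/3.
  2·m_0 + 8·m_1 + 2·m_2 = 6(Δ_1 - Δ_0) = -6
  2·m_1 + 8·m_2 + 2·m_3 = 6(Δ_2 - Δ_1) = -12
  2·m_2 + 10·m_3 + 3·m_4 = 6(Δ_3 - Δ_2) = -13
Clamped end conditions give two more equations: 2h_0·m_0 + h_0·m_1 = 6(Δ_0 - g'(1)) = 21 and h_3·m_3 + 2h_3·m_4 = 6(g'(10) - Δ_3) = 34.
Solving: m_0 = 591/92, m_1 = -54/23, m_2 = -3/92, m_3 = -81/23, m_4 = 1025/138.
On [3, 5], g'(t) = b_1 + 2c_1·(t - 3) + 3d_1·(t - 3)² with b_1 = Δ_1 - h_1(2m_1 + m_2)/6 = 283/92, c_1 = m_1/2 = -27/23, d_1 = (m_2 - m_1)/(6h_1) = 71/368. So g'(3) = 283/92.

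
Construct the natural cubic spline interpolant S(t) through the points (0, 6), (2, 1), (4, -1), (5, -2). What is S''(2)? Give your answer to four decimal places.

1.2273

Write m_i for S''(x_i). With h_i = 2, 2, 1 and divided differences Δ_i = -5/2, -1, -1, the continuity of S' gives the tridiagonal system
  2·m_0 + 8·m_1 + 2·m_2 = 6(Δ_1 - Δ_0) = 9
  2·m_1 + 6·m_2 + 1·m_3 = 6(Δ_2 - Δ_1) = 0
Natural end conditions: m_0 = m_3 = 0.
Forward elimination and back-substitution give m_0 = 0, m_1 = 27/22, m_2 = -9/22, m_3 = 0.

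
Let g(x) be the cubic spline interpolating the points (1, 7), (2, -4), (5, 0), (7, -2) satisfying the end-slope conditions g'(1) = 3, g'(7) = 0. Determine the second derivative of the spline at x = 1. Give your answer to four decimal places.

-51.3590

Let M_i = g''(x_i). Step sizes h_i = 1, 3, 2; slopes of the chords Δ_i = (y_(i+1) - y_i)/h_i = -11, 4/3, -1.
  1·M_0 + 8·M_1 + 3·M_2 = 6(Δ_1 - Δ_0) = 74
  3·M_1 + 10·M_2 + 2·M_3 = 6(Δ_2 - Δ_1) = -14
Clamped end conditions give two more equations: 2h_0·M_0 + h_0·M_1 = 6(Δ_0 - g'(1)) = -84 and h_2·M_2 + 2h_2·M_3 = 6(g'(7) - Δ_2) = 6.
Hence M_0 = -2003/39, M_1 = 730/39, M_2 = -317/39, M_3 = 217/39.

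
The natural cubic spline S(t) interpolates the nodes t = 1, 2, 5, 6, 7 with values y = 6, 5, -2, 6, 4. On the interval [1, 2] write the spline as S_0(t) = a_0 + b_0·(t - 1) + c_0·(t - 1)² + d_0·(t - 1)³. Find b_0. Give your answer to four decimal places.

Let m_i = S''(x_i). Step sizes h_i = 1, 3, 1, 1; slopes of the chords Δ_i = (y_(i+1) - y_i)/h_i = -1, -7/3, 8, -2.
  1·m_0 + 8·m_1 + 3·m_2 = 6(Δ_1 - Δ_0) = -8
  3·m_1 + 8·m_2 + 1·m_3 = 6(Δ_2 - Δ_1) = 62
  1·m_2 + 4·m_3 + 1·m_4 = 6(Δ_3 - Δ_2) = -60
Natural end conditions: m_0 = m_4 = 0.
Solving the tridiagonal system: m_0 = 0, m_1 = -293/53, m_2 = 640/53, m_3 = -955/53, m_4 = 0.
On [1, 2], with S_0(t) = a_0 + b_0·(t - 1) + c_0·(t - 1)² + d_0·(t - 1)³: c_0 = m_0/2 = 0, d_0 = (m_1 - m_0)/(6h_0) = -293/318, b_0 = Δ_0 - h_0(2m_0 + m_1)/6 = -25/318.

-0.0786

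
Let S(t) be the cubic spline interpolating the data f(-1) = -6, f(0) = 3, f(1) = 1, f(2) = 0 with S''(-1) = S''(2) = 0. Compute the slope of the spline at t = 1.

Let M_i = S''(x_i). Step sizes h_i = 1, 1, 1; slopes of the chords Δ_i = (y_(i+1) - y_i)/h_i = 9, -2, -1.
  1·M_0 + 4·M_1 + 1·M_2 = 6(Δ_1 - Δ_0) = -66
  1·M_1 + 4·M_2 + 1·M_3 = 6(Δ_2 - Δ_1) = 6
Natural end conditions: M_0 = M_3 = 0.
Solving: M_0 = 0, M_1 = -18, M_2 = 6, M_3 = 0.
On [1, 2], S'(t) = b_2 + 2c_2·(t - 1) + 3d_2·(t - 1)² with b_2 = Δ_2 - h_2(2M_2 + M_3)/6 = -3, c_2 = M_2/2 = 3, d_2 = (M_3 - M_2)/(6h_2) = -1. So S'(1) = -3.

-3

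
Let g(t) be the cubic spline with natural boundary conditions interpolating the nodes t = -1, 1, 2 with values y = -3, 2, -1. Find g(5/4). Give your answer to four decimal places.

1.5508

Write M_i for g''(x_i). With h_i = 2, 1 and divided differences Δ_i = 5/2, -3, the continuity of g' gives the tridiagonal system
  2·M_0 + 6·M_1 + 1·M_2 = 6(Δ_1 - Δ_0) = -33
Natural end conditions: M_0 = M_2 = 0.
Forward elimination and back-substitution give M_0 = 0, M_1 = -11/2, M_2 = 0.
On [1, 2], g(t) = 2 - 7/6·(t - 1) - 11/4·(t - 1)² + 11/12·(t - 1)³.
With (t - 1) = 1/4: g(5/4) = 397/256.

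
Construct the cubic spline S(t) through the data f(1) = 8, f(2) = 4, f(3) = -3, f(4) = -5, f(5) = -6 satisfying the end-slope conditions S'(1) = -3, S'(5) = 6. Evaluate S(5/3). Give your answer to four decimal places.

Write M_i for S''(x_i). With h_i = 1, 1, 1, 1 and divided differences Δ_i = -4, -7, -2, -1, the continuity of S' gives the tridiagonal system
  1·M_0 + 4·M_1 + 1·M_2 = 6(Δ_1 - Δ_0) = -18
  1·M_1 + 4·M_2 + 1·M_3 = 6(Δ_2 - Δ_1) = 30
  1·M_2 + 4·M_3 + 1·M_4 = 6(Δ_3 - Δ_2) = 6
Clamped end conditions give two more equations: 2h_0·M_0 + h_0·M_1 = 6(Δ_0 - S'(1)) = -6 and h_3·M_3 + 2h_3·M_4 = 6(S'(5) - Δ_3) = 42.
Hence M_0 = 3/4, M_1 = -15/2, M_2 = 45/4, M_3 = -15/2, M_4 = 99/4.
On [1, 2], S(t) = 8 - 3·(t - 1) + 3/8·(t - 1)² - 11/8·(t - 1)³.
With (t - 1) = 2/3: S(5/3) = 311/54.

5.7593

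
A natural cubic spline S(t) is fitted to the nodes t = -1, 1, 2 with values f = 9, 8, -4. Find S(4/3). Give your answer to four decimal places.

Put σ_i = S'' at the i-th knot. Here h = (2, 1) and Δ = (-1/2, -12), so the interior equations h_(i-1)·σ_(i-1) + 2(h_(i-1)+h_i)·σ_i + h_i·σ_(i+1) = 6(Δ_i − Δ_(i-1)) read
  2·σ_0 + 6·σ_1 + 1·σ_2 = 6(Δ_1 - Δ_0) = -69
Natural end conditions: σ_0 = σ_2 = 0.
Solving: σ_0 = 0, σ_1 = -23/2, σ_2 = 0.
On [1, 2], S(t) = 8 - 49/6·(t - 1) - 23/4·(t - 1)² + 23/12·(t - 1)³.
With (t - 1) = 1/3: S(4/3) = 763/162.

4.7099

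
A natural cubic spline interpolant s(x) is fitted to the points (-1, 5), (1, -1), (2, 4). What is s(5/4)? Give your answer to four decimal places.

-0.1875

Let M_i = s''(x_i). Step sizes h_i = 2, 1; slopes of the chords Δ_i = (y_(i+1) - y_i)/h_i = -3, 5.
  2·M_0 + 6·M_1 + 1·M_2 = 6(Δ_1 - Δ_0) = 48
Natural end conditions: M_0 = M_2 = 0.
Hence M_0 = 0, M_1 = 8, M_2 = 0.
On [1, 2], s(x) = -1 + 7/3·(x - 1) + 4·(x - 1)² - 4/3·(x - 1)³.
With (x - 1) = 1/4: s(5/4) = -3/16.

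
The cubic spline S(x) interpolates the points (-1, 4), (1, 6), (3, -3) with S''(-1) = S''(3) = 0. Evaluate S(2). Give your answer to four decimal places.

2.5313

Write σ_i for S''(x_i). With h_i = 2, 2 and divided differences Δ_i = 1, -9/2, the continuity of S' gives the tridiagonal system
  2·σ_0 + 8·σ_1 + 2·σ_2 = 6(Δ_1 - Δ_0) = -33
Natural end conditions: σ_0 = σ_2 = 0.
Solving: σ_0 = 0, σ_1 = -33/8, σ_2 = 0.
On [1, 3], S(x) = 6 - 7/4·(x - 1) - 33/16·(x - 1)² + 11/32·(x - 1)³.
With (x - 1) = 1: S(2) = 81/32.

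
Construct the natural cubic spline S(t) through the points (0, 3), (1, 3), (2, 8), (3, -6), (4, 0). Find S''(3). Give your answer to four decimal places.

40.8214

Put M_i = S'' at the i-th knot. Here h = (1, 1, 1, 1) and Δ = (0, 5, -14, 6), so the interior equations h_(i-1)·M_(i-1) + 2(h_(i-1)+h_i)·M_i + h_i·M_(i+1) = 6(Δ_i − Δ_(i-1)) read
  1·M_0 + 4·M_1 + 1·M_2 = 6(Δ_1 - Δ_0) = 30
  1·M_1 + 4·M_2 + 1·M_3 = 6(Δ_2 - Δ_1) = -114
  1·M_2 + 4·M_3 + 1·M_4 = 6(Δ_3 - Δ_2) = 120
Natural end conditions: M_0 = M_4 = 0.
Forward elimination and back-substitution give M_0 = 0, M_1 = 513/28, M_2 = -303/7, M_3 = 1143/28, M_4 = 0.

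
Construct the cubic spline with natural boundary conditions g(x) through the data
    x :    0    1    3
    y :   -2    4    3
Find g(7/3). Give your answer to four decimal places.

4.6173

Let M_i = g''(x_i). Step sizes h_i = 1, 2; slopes of the chords Δ_i = (y_(i+1) - y_i)/h_i = 6, -1/2.
  1·M_0 + 6·M_1 + 2·M_2 = 6(Δ_1 - Δ_0) = -39
Natural end conditions: M_0 = M_2 = 0.
Solving: M_0 = 0, M_1 = -13/2, M_2 = 0.
On [1, 3], g(x) = 4 + 23/6·(x - 1) - 13/4·(x - 1)² + 13/24·(x - 1)³.
With (x - 1) = 4/3: g(7/3) = 374/81.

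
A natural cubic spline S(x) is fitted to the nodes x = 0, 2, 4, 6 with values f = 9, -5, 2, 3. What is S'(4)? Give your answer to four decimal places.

Let m_i = S''(x_i). Step sizes h_i = 2, 2, 2; slopes of the chords Δ_i = (y_(i+1) - y_i)/h_i = -7, 7/2, 1/2.
  2·m_0 + 8·m_1 + 2·m_2 = 6(Δ_1 - Δ_0) = 63
  2·m_1 + 8·m_2 + 2·m_3 = 6(Δ_2 - Δ_1) = -18
Natural end conditions: m_0 = m_3 = 0.
Hence m_0 = 0, m_1 = 9, m_2 = -9/2, m_3 = 0.
On [4, 6], S'(x) = b_2 + 2c_2·(x - 4) + 3d_2·(x - 4)² with b_2 = Δ_2 - h_2(2m_2 + m_3)/6 = 7/2, c_2 = m_2/2 = -9/4, d_2 = (m_3 - m_2)/(6h_2) = 3/8. So S'(4) = 7/2.

3.5000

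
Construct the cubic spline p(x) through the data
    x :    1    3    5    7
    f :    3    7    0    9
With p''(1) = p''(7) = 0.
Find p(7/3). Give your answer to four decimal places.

7.1481

Put M_i = p'' at the i-th knot. Here h = (2, 2, 2) and Δ = (2, -7/2, 9/2), so the interior equations h_(i-1)·M_(i-1) + 2(h_(i-1)+h_i)·M_i + h_i·M_(i+1) = 6(Δ_i − Δ_(i-1)) read
  2·M_0 + 8·M_1 + 2·M_2 = 6(Δ_1 - Δ_0) = -33
  2·M_1 + 8·M_2 + 2·M_3 = 6(Δ_2 - Δ_1) = 48
Natural end conditions: M_0 = M_3 = 0.
Solving the tridiagonal system: M_0 = 0, M_1 = -6, M_2 = 15/2, M_3 = 0.
On [1, 3], p(x) = 3 + 4·(x - 1) + 0·(x - 1)² - 1/2·(x - 1)³.
With (x - 1) = 4/3: p(7/3) = 193/27.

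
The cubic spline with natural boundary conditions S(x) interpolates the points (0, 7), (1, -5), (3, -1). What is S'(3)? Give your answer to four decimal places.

6.6667

With M_i denoting the second derivative at x_i, h_i = 1, 2, and Δ_i = (y_(i+1) − y_i)/h_i = -12, 2:
  1·M_0 + 6·M_1 + 2·M_2 = 6(Δ_1 - Δ_0) = 84
Natural end conditions: M_0 = M_2 = 0.
Forward elimination and back-substitution give M_0 = 0, M_1 = 14, M_2 = 0.
On [1, 3], S'(x) = b_1 + 2c_1·(x - 1) + 3d_1·(x - 1)² with b_1 = Δ_1 - h_1(2M_1 + M_2)/6 = -22/3, c_1 = M_1/2 = 7, d_1 = (M_2 - M_1)/(6h_1) = -7/6. So S'(3) = 20/3.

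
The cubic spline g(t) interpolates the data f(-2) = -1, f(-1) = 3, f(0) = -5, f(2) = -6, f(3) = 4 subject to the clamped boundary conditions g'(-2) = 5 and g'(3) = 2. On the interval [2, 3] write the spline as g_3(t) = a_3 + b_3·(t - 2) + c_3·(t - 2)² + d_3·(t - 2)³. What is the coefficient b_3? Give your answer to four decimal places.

10.6484

Let M_i = g''(x_i). Step sizes h_i = 1, 1, 2, 1; slopes of the chords Δ_i = (y_(i+1) - y_i)/h_i = 4, -8, -1/2, 10.
  1·M_0 + 4·M_1 + 1·M_2 = 6(Δ_1 - Δ_0) = -72
  1·M_1 + 6·M_2 + 2·M_3 = 6(Δ_2 - Δ_1) = 45
  2·M_2 + 6·M_3 + 1·M_4 = 6(Δ_3 - Δ_2) = 63
Clamped end conditions give two more equations: 2h_0·M_0 + h_0·M_1 = 6(Δ_0 - g'(-2)) = -6 and h_3·M_3 + 2h_3·M_4 = 6(g'(3) - Δ_3) = -48.
Solving: M_0 = 999/128, M_1 = -1383/64, M_2 = 849/128, M_3 = 429/32, M_4 = -1965/64.
On [2, 3], with g_3(t) = a_3 + b_3·(t - 2) + c_3·(t - 2)² + d_3·(t - 2)³: c_3 = M_3/2 = 429/64, d_3 = (M_4 - M_3)/(6h_3) = -941/128, b_3 = Δ_3 - h_3(2M_3 + M_4)/6 = 1363/128.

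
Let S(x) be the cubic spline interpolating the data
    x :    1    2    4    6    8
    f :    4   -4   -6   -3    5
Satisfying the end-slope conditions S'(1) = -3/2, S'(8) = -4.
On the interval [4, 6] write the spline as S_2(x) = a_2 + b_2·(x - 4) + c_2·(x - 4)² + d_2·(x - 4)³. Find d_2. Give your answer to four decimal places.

Let σ_i = S''(x_i). Step sizes h_i = 1, 2, 2, 2; slopes of the chords Δ_i = (y_(i+1) - y_i)/h_i = -8, -1, 3/2, 4.
  1·σ_0 + 6·σ_1 + 2·σ_2 = 6(Δ_1 - Δ_0) = 42
  2·σ_1 + 8·σ_2 + 2·σ_3 = 6(Δ_2 - Δ_1) = 15
  2·σ_2 + 8·σ_3 + 2·σ_4 = 6(Δ_3 - Δ_2) = 15
Clamped end conditions give two more equations: 2h_0·σ_0 + h_0·σ_1 = 6(Δ_0 - S'(1)) = -39 and h_3·σ_3 + 2h_3·σ_4 = 6(S'(8) - Δ_3) = -48.
Forward elimination and back-substitution give σ_0 = -2201/86, σ_1 = 524/43, σ_2 = -475/172, σ_3 = 547/86, σ_4 = -2611/172.
On [4, 6], with S_2(x) = a_2 + b_2·(x - 4) + c_2·(x - 4)² + d_2·(x - 4)³: c_2 = σ_2/2 = -475/344, d_2 = (σ_3 - σ_2)/(6h_2) = 523/688, b_2 = Δ_2 - h_2(2σ_2 + σ_3)/6 = 105/86.

0.7602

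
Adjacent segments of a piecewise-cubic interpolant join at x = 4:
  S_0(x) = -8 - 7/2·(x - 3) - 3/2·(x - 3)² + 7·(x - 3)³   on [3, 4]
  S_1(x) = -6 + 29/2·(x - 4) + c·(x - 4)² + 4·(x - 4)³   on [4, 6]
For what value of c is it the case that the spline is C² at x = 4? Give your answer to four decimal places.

19.5000

S_0''(x) = -3 + 42·(x - 3), so S_0''(4) = 39. On the right, S_1''(4) = 2c, so c = 39/2.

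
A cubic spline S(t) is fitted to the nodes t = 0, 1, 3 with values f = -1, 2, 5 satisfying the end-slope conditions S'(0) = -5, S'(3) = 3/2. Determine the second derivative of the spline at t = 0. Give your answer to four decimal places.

Let M_i = S''(x_i). Step sizes h_i = 1, 2; slopes of the chords Δ_i = (y_(i+1) - y_i)/h_i = 3, 3/2.
  1·M_0 + 6·M_1 + 2·M_2 = 6(Δ_1 - Δ_0) = -9
Clamped end conditions give two more equations: 2h_0·M_0 + h_0·M_1 = 6(Δ_0 - S'(0)) = 48 and h_1·M_1 + 2h_1·M_2 = 6(S'(3) - Δ_1) = 0.
Hence M_0 = 83/3, M_1 = -22/3, M_2 = 11/3.

27.6667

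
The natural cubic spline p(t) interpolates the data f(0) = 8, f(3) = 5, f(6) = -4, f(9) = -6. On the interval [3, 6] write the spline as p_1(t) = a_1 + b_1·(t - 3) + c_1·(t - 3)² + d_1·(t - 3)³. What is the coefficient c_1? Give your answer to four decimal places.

-0.6889

Let M_i = p''(x_i). Step sizes h_i = 3, 3, 3; slopes of the chords Δ_i = (y_(i+1) - y_i)/h_i = -1, -3, -2/3.
  3·M_0 + 12·M_1 + 3·M_2 = 6(Δ_1 - Δ_0) = -12
  3·M_1 + 12·M_2 + 3·M_3 = 6(Δ_2 - Δ_1) = 14
Natural end conditions: M_0 = M_3 = 0.
Solving: M_0 = 0, M_1 = -62/45, M_2 = 68/45, M_3 = 0.
On [3, 6], with p_1(t) = a_1 + b_1·(t - 3) + c_1·(t - 3)² + d_1·(t - 3)³: c_1 = M_1/2 = -31/45, d_1 = (M_2 - M_1)/(6h_1) = 13/81, b_1 = Δ_1 - h_1(2M_1 + M_2)/6 = -107/45.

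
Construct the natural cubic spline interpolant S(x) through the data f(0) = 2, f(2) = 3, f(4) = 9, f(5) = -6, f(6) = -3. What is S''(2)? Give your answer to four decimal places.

Put M_i = S'' at the i-th knot. Here h = (2, 2, 1, 1) and Δ = (1/2, 3, -15, 3), so the interior equations h_(i-1)·M_(i-1) + 2(h_(i-1)+h_i)·M_i + h_i·M_(i+1) = 6(Δ_i − Δ_(i-1)) read
  2·M_0 + 8·M_1 + 2·M_2 = 6(Δ_1 - Δ_0) = 15
  2·M_1 + 6·M_2 + 1·M_3 = 6(Δ_2 - Δ_1) = -108
  1·M_2 + 4·M_3 + 1·M_4 = 6(Δ_3 - Δ_2) = 108
Natural end conditions: M_0 = M_4 = 0.
Solving the tridiagonal system: M_0 = 0, M_1 = 475/56, M_2 = -185/7, M_3 = 941/28, M_4 = 0.

8.4821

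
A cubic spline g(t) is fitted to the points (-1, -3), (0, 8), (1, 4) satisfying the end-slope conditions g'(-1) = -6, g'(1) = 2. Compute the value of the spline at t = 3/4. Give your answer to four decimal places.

4.6367

Let σ_i = g''(x_i). Step sizes h_i = 1, 1; slopes of the chords Δ_i = (y_(i+1) - y_i)/h_i = 11, -4.
  1·σ_0 + 4·σ_1 + 1·σ_2 = 6(Δ_1 - Δ_0) = -90
Clamped end conditions give two more equations: 2h_0·σ_0 + h_0·σ_1 = 6(Δ_0 - g'(-1)) = 102 and h_1·σ_1 + 2h_1·σ_2 = 6(g'(1) - Δ_1) = 36.
Hence σ_0 = 155/2, σ_1 = -53, σ_2 = 89/2.
On [0, 1], g(t) = 8 + 25/4·t - 53/2·t² + 65/4·t³.
With t = 3/4: g(3/4) = 1187/256.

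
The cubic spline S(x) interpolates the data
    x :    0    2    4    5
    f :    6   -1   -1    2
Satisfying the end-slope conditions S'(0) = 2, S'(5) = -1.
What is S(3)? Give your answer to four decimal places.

-3.0380

Let M_i = S''(x_i). Step sizes h_i = 2, 2, 1; slopes of the chords Δ_i = (y_(i+1) - y_i)/h_i = -7/2, 0, 3.
  2·M_0 + 8·M_1 + 2·M_2 = 6(Δ_1 - Δ_0) = 21
  2·M_1 + 6·M_2 + 1·M_3 = 6(Δ_2 - Δ_1) = 18
Clamped end conditions give two more equations: 2h_0·M_0 + h_0·M_1 = 6(Δ_0 - S'(0)) = -33 and h_2·M_2 + 2h_2·M_3 = 6(S'(5) - Δ_2) = -24.
Hence M_0 = -477/46, M_1 = 195/46, M_2 = 90/23, M_3 = -321/23.
On [2, 4], S(x) = -1 - 95/23·(x - 2) + 195/92·(x - 2)² - 5/184·(x - 2)³.
With (x - 2) = 1: S(3) = -559/184.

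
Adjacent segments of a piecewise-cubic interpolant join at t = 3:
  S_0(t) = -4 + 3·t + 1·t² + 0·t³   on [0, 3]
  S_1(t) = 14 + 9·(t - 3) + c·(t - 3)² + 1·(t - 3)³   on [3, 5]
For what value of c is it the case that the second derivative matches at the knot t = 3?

1

S_0''(t) = 2 + 0·t, so S_0''(3) = 2. On the right, S_1''(3) = 2c, so c = 1.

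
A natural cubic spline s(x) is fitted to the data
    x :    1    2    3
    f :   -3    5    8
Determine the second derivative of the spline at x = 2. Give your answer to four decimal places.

-7.5000

With σ_i denoting the second derivative at x_i, h_i = 1, 1, and Δ_i = (y_(i+1) − y_i)/h_i = 8, 3:
  1·σ_0 + 4·σ_1 + 1·σ_2 = 6(Δ_1 - Δ_0) = -30
Natural end conditions: σ_0 = σ_2 = 0.
Hence σ_0 = 0, σ_1 = -15/2, σ_2 = 0.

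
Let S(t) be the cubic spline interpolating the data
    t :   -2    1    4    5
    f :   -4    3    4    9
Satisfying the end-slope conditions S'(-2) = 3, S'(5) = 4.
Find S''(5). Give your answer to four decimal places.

-5.5484

Let σ_i = S''(x_i). Step sizes h_i = 3, 3, 1; slopes of the chords Δ_i = (y_(i+1) - y_i)/h_i = 7/3, 1/3, 5.
  3·σ_0 + 12·σ_1 + 3·σ_2 = 6(Δ_1 - Δ_0) = -12
  3·σ_1 + 8·σ_2 + 1·σ_3 = 6(Δ_2 - Δ_1) = 28
Clamped end conditions give two more equations: 2h_0·σ_0 + h_0·σ_1 = 6(Δ_0 - S'(-2)) = -4 and h_2·σ_2 + 2h_2·σ_3 = 6(S'(5) - Δ_2) = -6.
Solving the tridiagonal system: σ_0 = 50/93, σ_1 = -224/93, σ_2 = 158/31, σ_3 = -172/31.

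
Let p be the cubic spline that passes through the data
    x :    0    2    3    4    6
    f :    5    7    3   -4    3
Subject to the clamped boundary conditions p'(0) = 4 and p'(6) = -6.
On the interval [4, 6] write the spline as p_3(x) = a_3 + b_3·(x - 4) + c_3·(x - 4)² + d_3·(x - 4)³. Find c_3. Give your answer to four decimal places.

Let M_i = p''(x_i). Step sizes h_i = 2, 1, 1, 2; slopes of the chords Δ_i = (y_(i+1) - y_i)/h_i = 1, -4, -7, 7/2.
  2·M_0 + 6·M_1 + 1·M_2 = 6(Δ_1 - Δ_0) = -30
  1·M_1 + 4·M_2 + 1·M_3 = 6(Δ_2 - Δ_1) = -18
  1·M_2 + 6·M_3 + 2·M_4 = 6(Δ_3 - Δ_2) = 63
Clamped end conditions give two more equations: 2h_0·M_0 + h_0·M_1 = 6(Δ_0 - p'(0)) = -18 and h_3·M_3 + 2h_3·M_4 = 6(p'(6) - Δ_3) = -57.
Solving: M_0 = -79/24, M_1 = -29/12, M_2 = -107/12, M_3 = 241/12, M_4 = -583/24.
On [4, 6], with p_3(x) = a_3 + b_3·(x - 4) + c_3·(x - 4)² + d_3·(x - 4)³: c_3 = M_3/2 = 241/24, d_3 = (M_4 - M_3)/(6h_3) = -355/96, b_3 = Δ_3 - h_3(2M_3 + M_4)/6 = -43/24.

10.0417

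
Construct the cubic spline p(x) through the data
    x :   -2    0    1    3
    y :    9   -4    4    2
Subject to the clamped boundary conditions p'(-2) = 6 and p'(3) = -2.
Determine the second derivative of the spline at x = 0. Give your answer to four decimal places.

28.0625

With σ_i denoting the second derivative at x_i, h_i = 2, 1, 2, and Δ_i = (y_(i+1) − y_i)/h_i = -13/2, 8, -1:
  2·σ_0 + 6·σ_1 + 1·σ_2 = 6(Δ_1 - Δ_0) = 87
  1·σ_1 + 6·σ_2 + 2·σ_3 = 6(Δ_2 - Δ_1) = -54
Clamped end conditions give two more equations: 2h_0·σ_0 + h_0·σ_1 = 6(Δ_0 - p'(-2)) = -75 and h_2·σ_2 + 2h_2·σ_3 = 6(p'(3) - Δ_2) = -6.
Solving: σ_0 = -1049/32, σ_1 = 449/16, σ_2 = -253/16, σ_3 = 205/32.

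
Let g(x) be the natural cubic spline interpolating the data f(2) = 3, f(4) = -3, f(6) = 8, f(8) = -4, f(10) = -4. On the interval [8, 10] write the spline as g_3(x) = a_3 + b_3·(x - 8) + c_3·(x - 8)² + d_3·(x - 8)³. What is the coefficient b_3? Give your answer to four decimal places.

-5.1607

With M_i denoting the second derivative at x_i, h_i = 2, 2, 2, 2, and Δ_i = (y_(i+1) − y_i)/h_i = -3, 11/2, -6, 0:
  2·M_0 + 8·M_1 + 2·M_2 = 6(Δ_1 - Δ_0) = 51
  2·M_1 + 8·M_2 + 2·M_3 = 6(Δ_2 - Δ_1) = -69
  2·M_2 + 8·M_3 + 2·M_4 = 6(Δ_3 - Δ_2) = 36
Natural end conditions: M_0 = M_4 = 0.
Hence M_0 = 0, M_1 = 1077/112, M_2 = -363/28, M_3 = 867/112, M_4 = 0.
On [8, 10], with g_3(x) = a_3 + b_3·(x - 8) + c_3·(x - 8)² + d_3·(x - 8)³: c_3 = M_3/2 = 867/224, d_3 = (M_4 - M_3)/(6h_3) = -289/448, b_3 = Δ_3 - h_3(2M_3 + M_4)/6 = -289/56.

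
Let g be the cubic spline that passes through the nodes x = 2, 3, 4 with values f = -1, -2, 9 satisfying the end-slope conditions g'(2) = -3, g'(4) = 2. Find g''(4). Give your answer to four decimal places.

With M_i denoting the second derivative at x_i, h_i = 1, 1, and Δ_i = (y_(i+1) − y_i)/h_i = -1, 11:
  1·M_0 + 4·M_1 + 1·M_2 = 6(Δ_1 - Δ_0) = 72
Clamped end conditions give two more equations: 2h_0·M_0 + h_0·M_1 = 6(Δ_0 - g'(2)) = 12 and h_1·M_1 + 2h_1·M_2 = 6(g'(4) - Δ_1) = -54.
Solving: M_0 = -19/2, M_1 = 31, M_2 = -85/2.

-42.5000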